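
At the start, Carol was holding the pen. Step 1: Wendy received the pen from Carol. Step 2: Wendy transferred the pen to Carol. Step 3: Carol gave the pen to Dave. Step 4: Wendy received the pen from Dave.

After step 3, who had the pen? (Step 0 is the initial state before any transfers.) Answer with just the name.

Tracking the pen holder through step 3:
After step 0 (start): Carol
After step 1: Wendy
After step 2: Carol
After step 3: Dave

At step 3, the holder is Dave.

Answer: Dave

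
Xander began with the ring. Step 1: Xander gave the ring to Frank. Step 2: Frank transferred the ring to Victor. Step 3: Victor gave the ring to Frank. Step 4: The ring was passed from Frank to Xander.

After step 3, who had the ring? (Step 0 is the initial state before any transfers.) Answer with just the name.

Answer: Frank

Derivation:
Tracking the ring holder through step 3:
After step 0 (start): Xander
After step 1: Frank
After step 2: Victor
After step 3: Frank

At step 3, the holder is Frank.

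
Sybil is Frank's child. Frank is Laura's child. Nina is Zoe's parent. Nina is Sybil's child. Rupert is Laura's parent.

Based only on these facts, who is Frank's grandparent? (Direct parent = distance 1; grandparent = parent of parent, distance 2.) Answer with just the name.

Answer: Rupert

Derivation:
Reconstructing the parent chain from the given facts:
  Rupert -> Laura -> Frank -> Sybil -> Nina -> Zoe
(each arrow means 'parent of the next')
Positions in the chain (0 = top):
  position of Rupert: 0
  position of Laura: 1
  position of Frank: 2
  position of Sybil: 3
  position of Nina: 4
  position of Zoe: 5

Frank is at position 2; the grandparent is 2 steps up the chain, i.e. position 0: Rupert.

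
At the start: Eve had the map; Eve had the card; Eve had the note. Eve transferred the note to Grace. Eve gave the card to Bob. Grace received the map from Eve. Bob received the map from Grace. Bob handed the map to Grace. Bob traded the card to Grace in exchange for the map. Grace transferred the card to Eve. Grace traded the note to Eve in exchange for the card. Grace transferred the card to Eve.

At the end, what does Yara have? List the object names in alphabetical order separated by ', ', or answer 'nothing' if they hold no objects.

Answer: nothing

Derivation:
Tracking all object holders:
Start: map:Eve, card:Eve, note:Eve
Event 1 (give note: Eve -> Grace). State: map:Eve, card:Eve, note:Grace
Event 2 (give card: Eve -> Bob). State: map:Eve, card:Bob, note:Grace
Event 3 (give map: Eve -> Grace). State: map:Grace, card:Bob, note:Grace
Event 4 (give map: Grace -> Bob). State: map:Bob, card:Bob, note:Grace
Event 5 (give map: Bob -> Grace). State: map:Grace, card:Bob, note:Grace
Event 6 (swap card<->map: now card:Grace, map:Bob). State: map:Bob, card:Grace, note:Grace
Event 7 (give card: Grace -> Eve). State: map:Bob, card:Eve, note:Grace
Event 8 (swap note<->card: now note:Eve, card:Grace). State: map:Bob, card:Grace, note:Eve
Event 9 (give card: Grace -> Eve). State: map:Bob, card:Eve, note:Eve

Final state: map:Bob, card:Eve, note:Eve
Yara holds: (nothing).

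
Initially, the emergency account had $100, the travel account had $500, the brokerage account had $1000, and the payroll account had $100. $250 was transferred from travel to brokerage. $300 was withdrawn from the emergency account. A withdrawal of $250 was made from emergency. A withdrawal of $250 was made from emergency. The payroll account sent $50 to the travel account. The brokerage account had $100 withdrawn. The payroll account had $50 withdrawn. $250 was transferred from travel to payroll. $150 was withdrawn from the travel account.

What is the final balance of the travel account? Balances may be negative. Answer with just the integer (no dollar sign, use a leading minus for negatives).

Answer: -100

Derivation:
Tracking account balances step by step:
Start: emergency=100, travel=500, brokerage=1000, payroll=100
Event 1 (transfer 250 travel -> brokerage): travel: 500 - 250 = 250, brokerage: 1000 + 250 = 1250. Balances: emergency=100, travel=250, brokerage=1250, payroll=100
Event 2 (withdraw 300 from emergency): emergency: 100 - 300 = -200. Balances: emergency=-200, travel=250, brokerage=1250, payroll=100
Event 3 (withdraw 250 from emergency): emergency: -200 - 250 = -450. Balances: emergency=-450, travel=250, brokerage=1250, payroll=100
Event 4 (withdraw 250 from emergency): emergency: -450 - 250 = -700. Balances: emergency=-700, travel=250, brokerage=1250, payroll=100
Event 5 (transfer 50 payroll -> travel): payroll: 100 - 50 = 50, travel: 250 + 50 = 300. Balances: emergency=-700, travel=300, brokerage=1250, payroll=50
Event 6 (withdraw 100 from brokerage): brokerage: 1250 - 100 = 1150. Balances: emergency=-700, travel=300, brokerage=1150, payroll=50
Event 7 (withdraw 50 from payroll): payroll: 50 - 50 = 0. Balances: emergency=-700, travel=300, brokerage=1150, payroll=0
Event 8 (transfer 250 travel -> payroll): travel: 300 - 250 = 50, payroll: 0 + 250 = 250. Balances: emergency=-700, travel=50, brokerage=1150, payroll=250
Event 9 (withdraw 150 from travel): travel: 50 - 150 = -100. Balances: emergency=-700, travel=-100, brokerage=1150, payroll=250

Final balance of travel: -100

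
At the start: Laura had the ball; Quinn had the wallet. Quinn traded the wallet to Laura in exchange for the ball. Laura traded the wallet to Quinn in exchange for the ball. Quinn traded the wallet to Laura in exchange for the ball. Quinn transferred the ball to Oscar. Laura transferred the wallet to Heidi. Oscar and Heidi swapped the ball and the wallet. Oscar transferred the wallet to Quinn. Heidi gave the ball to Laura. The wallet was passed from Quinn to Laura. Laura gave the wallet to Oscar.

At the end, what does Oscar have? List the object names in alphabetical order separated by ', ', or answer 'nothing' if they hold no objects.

Answer: wallet

Derivation:
Tracking all object holders:
Start: ball:Laura, wallet:Quinn
Event 1 (swap wallet<->ball: now wallet:Laura, ball:Quinn). State: ball:Quinn, wallet:Laura
Event 2 (swap wallet<->ball: now wallet:Quinn, ball:Laura). State: ball:Laura, wallet:Quinn
Event 3 (swap wallet<->ball: now wallet:Laura, ball:Quinn). State: ball:Quinn, wallet:Laura
Event 4 (give ball: Quinn -> Oscar). State: ball:Oscar, wallet:Laura
Event 5 (give wallet: Laura -> Heidi). State: ball:Oscar, wallet:Heidi
Event 6 (swap ball<->wallet: now ball:Heidi, wallet:Oscar). State: ball:Heidi, wallet:Oscar
Event 7 (give wallet: Oscar -> Quinn). State: ball:Heidi, wallet:Quinn
Event 8 (give ball: Heidi -> Laura). State: ball:Laura, wallet:Quinn
Event 9 (give wallet: Quinn -> Laura). State: ball:Laura, wallet:Laura
Event 10 (give wallet: Laura -> Oscar). State: ball:Laura, wallet:Oscar

Final state: ball:Laura, wallet:Oscar
Oscar holds: wallet.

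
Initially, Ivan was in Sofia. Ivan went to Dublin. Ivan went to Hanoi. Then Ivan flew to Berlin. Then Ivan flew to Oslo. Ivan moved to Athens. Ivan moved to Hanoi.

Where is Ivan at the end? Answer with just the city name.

Answer: Hanoi

Derivation:
Tracking Ivan's location:
Start: Ivan is in Sofia.
After move 1: Sofia -> Dublin. Ivan is in Dublin.
After move 2: Dublin -> Hanoi. Ivan is in Hanoi.
After move 3: Hanoi -> Berlin. Ivan is in Berlin.
After move 4: Berlin -> Oslo. Ivan is in Oslo.
After move 5: Oslo -> Athens. Ivan is in Athens.
After move 6: Athens -> Hanoi. Ivan is in Hanoi.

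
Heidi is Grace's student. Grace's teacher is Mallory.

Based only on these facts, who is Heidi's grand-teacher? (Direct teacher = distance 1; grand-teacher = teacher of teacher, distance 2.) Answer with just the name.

Reconstructing the teacher chain from the given facts:
  Mallory -> Grace -> Heidi
(each arrow means 'teacher of the next')
Positions in the chain (0 = top):
  position of Mallory: 0
  position of Grace: 1
  position of Heidi: 2

Heidi is at position 2; the grand-teacher is 2 steps up the chain, i.e. position 0: Mallory.

Answer: Mallory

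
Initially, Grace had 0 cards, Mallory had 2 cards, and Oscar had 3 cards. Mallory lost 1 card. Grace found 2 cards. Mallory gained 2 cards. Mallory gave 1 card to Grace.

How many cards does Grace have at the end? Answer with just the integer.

Tracking counts step by step:
Start: Grace=0, Mallory=2, Oscar=3
Event 1 (Mallory -1): Mallory: 2 -> 1. State: Grace=0, Mallory=1, Oscar=3
Event 2 (Grace +2): Grace: 0 -> 2. State: Grace=2, Mallory=1, Oscar=3
Event 3 (Mallory +2): Mallory: 1 -> 3. State: Grace=2, Mallory=3, Oscar=3
Event 4 (Mallory -> Grace, 1): Mallory: 3 -> 2, Grace: 2 -> 3. State: Grace=3, Mallory=2, Oscar=3

Grace's final count: 3

Answer: 3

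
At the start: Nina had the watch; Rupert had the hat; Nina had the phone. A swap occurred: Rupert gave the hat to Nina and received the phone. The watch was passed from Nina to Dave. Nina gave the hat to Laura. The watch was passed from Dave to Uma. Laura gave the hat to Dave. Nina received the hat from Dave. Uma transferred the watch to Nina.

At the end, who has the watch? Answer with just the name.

Answer: Nina

Derivation:
Tracking all object holders:
Start: watch:Nina, hat:Rupert, phone:Nina
Event 1 (swap hat<->phone: now hat:Nina, phone:Rupert). State: watch:Nina, hat:Nina, phone:Rupert
Event 2 (give watch: Nina -> Dave). State: watch:Dave, hat:Nina, phone:Rupert
Event 3 (give hat: Nina -> Laura). State: watch:Dave, hat:Laura, phone:Rupert
Event 4 (give watch: Dave -> Uma). State: watch:Uma, hat:Laura, phone:Rupert
Event 5 (give hat: Laura -> Dave). State: watch:Uma, hat:Dave, phone:Rupert
Event 6 (give hat: Dave -> Nina). State: watch:Uma, hat:Nina, phone:Rupert
Event 7 (give watch: Uma -> Nina). State: watch:Nina, hat:Nina, phone:Rupert

Final state: watch:Nina, hat:Nina, phone:Rupert
The watch is held by Nina.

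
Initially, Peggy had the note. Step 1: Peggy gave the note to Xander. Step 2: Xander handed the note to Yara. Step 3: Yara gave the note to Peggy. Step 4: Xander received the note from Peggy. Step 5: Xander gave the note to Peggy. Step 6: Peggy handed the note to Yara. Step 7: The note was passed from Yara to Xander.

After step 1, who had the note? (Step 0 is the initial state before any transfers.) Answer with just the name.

Tracking the note holder through step 1:
After step 0 (start): Peggy
After step 1: Xander

At step 1, the holder is Xander.

Answer: Xander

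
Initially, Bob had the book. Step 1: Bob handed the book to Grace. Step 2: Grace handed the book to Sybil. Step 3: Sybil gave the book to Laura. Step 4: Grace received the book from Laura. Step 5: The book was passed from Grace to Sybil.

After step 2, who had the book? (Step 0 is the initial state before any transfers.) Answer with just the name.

Tracking the book holder through step 2:
After step 0 (start): Bob
After step 1: Grace
After step 2: Sybil

At step 2, the holder is Sybil.

Answer: Sybil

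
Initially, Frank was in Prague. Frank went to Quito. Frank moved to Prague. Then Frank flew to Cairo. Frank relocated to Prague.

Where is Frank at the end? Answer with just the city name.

Tracking Frank's location:
Start: Frank is in Prague.
After move 1: Prague -> Quito. Frank is in Quito.
After move 2: Quito -> Prague. Frank is in Prague.
After move 3: Prague -> Cairo. Frank is in Cairo.
After move 4: Cairo -> Prague. Frank is in Prague.

Answer: Prague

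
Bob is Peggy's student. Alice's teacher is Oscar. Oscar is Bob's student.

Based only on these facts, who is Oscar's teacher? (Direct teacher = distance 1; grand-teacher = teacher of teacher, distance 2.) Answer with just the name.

Answer: Bob

Derivation:
Reconstructing the teacher chain from the given facts:
  Peggy -> Bob -> Oscar -> Alice
(each arrow means 'teacher of the next')
Positions in the chain (0 = top):
  position of Peggy: 0
  position of Bob: 1
  position of Oscar: 2
  position of Alice: 3

Oscar is at position 2; the teacher is 1 step up the chain, i.e. position 1: Bob.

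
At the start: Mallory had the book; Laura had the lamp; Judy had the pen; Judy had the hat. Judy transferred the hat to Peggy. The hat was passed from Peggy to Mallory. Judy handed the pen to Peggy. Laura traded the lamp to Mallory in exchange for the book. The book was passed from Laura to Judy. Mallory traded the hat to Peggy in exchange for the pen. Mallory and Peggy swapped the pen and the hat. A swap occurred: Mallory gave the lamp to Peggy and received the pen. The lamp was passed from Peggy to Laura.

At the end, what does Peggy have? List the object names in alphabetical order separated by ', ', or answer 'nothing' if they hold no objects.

Answer: nothing

Derivation:
Tracking all object holders:
Start: book:Mallory, lamp:Laura, pen:Judy, hat:Judy
Event 1 (give hat: Judy -> Peggy). State: book:Mallory, lamp:Laura, pen:Judy, hat:Peggy
Event 2 (give hat: Peggy -> Mallory). State: book:Mallory, lamp:Laura, pen:Judy, hat:Mallory
Event 3 (give pen: Judy -> Peggy). State: book:Mallory, lamp:Laura, pen:Peggy, hat:Mallory
Event 4 (swap lamp<->book: now lamp:Mallory, book:Laura). State: book:Laura, lamp:Mallory, pen:Peggy, hat:Mallory
Event 5 (give book: Laura -> Judy). State: book:Judy, lamp:Mallory, pen:Peggy, hat:Mallory
Event 6 (swap hat<->pen: now hat:Peggy, pen:Mallory). State: book:Judy, lamp:Mallory, pen:Mallory, hat:Peggy
Event 7 (swap pen<->hat: now pen:Peggy, hat:Mallory). State: book:Judy, lamp:Mallory, pen:Peggy, hat:Mallory
Event 8 (swap lamp<->pen: now lamp:Peggy, pen:Mallory). State: book:Judy, lamp:Peggy, pen:Mallory, hat:Mallory
Event 9 (give lamp: Peggy -> Laura). State: book:Judy, lamp:Laura, pen:Mallory, hat:Mallory

Final state: book:Judy, lamp:Laura, pen:Mallory, hat:Mallory
Peggy holds: (nothing).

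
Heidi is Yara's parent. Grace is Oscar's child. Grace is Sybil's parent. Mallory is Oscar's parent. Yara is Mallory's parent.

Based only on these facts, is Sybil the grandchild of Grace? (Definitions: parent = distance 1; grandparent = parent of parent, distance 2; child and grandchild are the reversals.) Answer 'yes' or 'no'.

Reconstructing the parent chain from the given facts:
  Heidi -> Yara -> Mallory -> Oscar -> Grace -> Sybil
(each arrow means 'parent of the next')
Positions in the chain (0 = top):
  position of Heidi: 0
  position of Yara: 1
  position of Mallory: 2
  position of Oscar: 3
  position of Grace: 4
  position of Sybil: 5

Sybil is at position 5, Grace is at position 4; signed distance (j - i) = -1.
'grandchild' requires j - i = -2. Actual distance is -1, so the relation does NOT hold.

Answer: no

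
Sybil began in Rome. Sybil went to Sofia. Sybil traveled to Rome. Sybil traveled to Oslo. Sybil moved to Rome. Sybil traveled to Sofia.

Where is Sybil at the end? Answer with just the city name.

Answer: Sofia

Derivation:
Tracking Sybil's location:
Start: Sybil is in Rome.
After move 1: Rome -> Sofia. Sybil is in Sofia.
After move 2: Sofia -> Rome. Sybil is in Rome.
After move 3: Rome -> Oslo. Sybil is in Oslo.
After move 4: Oslo -> Rome. Sybil is in Rome.
After move 5: Rome -> Sofia. Sybil is in Sofia.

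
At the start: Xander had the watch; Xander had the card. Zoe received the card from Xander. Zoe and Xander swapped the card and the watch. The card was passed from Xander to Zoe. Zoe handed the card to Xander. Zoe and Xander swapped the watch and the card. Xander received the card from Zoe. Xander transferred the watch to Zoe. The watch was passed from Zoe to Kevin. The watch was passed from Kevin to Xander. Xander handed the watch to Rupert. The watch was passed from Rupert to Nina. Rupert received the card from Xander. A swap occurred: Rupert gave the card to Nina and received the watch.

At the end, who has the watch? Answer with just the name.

Answer: Rupert

Derivation:
Tracking all object holders:
Start: watch:Xander, card:Xander
Event 1 (give card: Xander -> Zoe). State: watch:Xander, card:Zoe
Event 2 (swap card<->watch: now card:Xander, watch:Zoe). State: watch:Zoe, card:Xander
Event 3 (give card: Xander -> Zoe). State: watch:Zoe, card:Zoe
Event 4 (give card: Zoe -> Xander). State: watch:Zoe, card:Xander
Event 5 (swap watch<->card: now watch:Xander, card:Zoe). State: watch:Xander, card:Zoe
Event 6 (give card: Zoe -> Xander). State: watch:Xander, card:Xander
Event 7 (give watch: Xander -> Zoe). State: watch:Zoe, card:Xander
Event 8 (give watch: Zoe -> Kevin). State: watch:Kevin, card:Xander
Event 9 (give watch: Kevin -> Xander). State: watch:Xander, card:Xander
Event 10 (give watch: Xander -> Rupert). State: watch:Rupert, card:Xander
Event 11 (give watch: Rupert -> Nina). State: watch:Nina, card:Xander
Event 12 (give card: Xander -> Rupert). State: watch:Nina, card:Rupert
Event 13 (swap card<->watch: now card:Nina, watch:Rupert). State: watch:Rupert, card:Nina

Final state: watch:Rupert, card:Nina
The watch is held by Rupert.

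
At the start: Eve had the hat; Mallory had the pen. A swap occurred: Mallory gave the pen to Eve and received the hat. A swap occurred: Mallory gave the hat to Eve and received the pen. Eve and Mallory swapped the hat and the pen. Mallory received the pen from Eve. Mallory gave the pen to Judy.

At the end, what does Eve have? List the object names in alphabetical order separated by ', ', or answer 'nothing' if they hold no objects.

Tracking all object holders:
Start: hat:Eve, pen:Mallory
Event 1 (swap pen<->hat: now pen:Eve, hat:Mallory). State: hat:Mallory, pen:Eve
Event 2 (swap hat<->pen: now hat:Eve, pen:Mallory). State: hat:Eve, pen:Mallory
Event 3 (swap hat<->pen: now hat:Mallory, pen:Eve). State: hat:Mallory, pen:Eve
Event 4 (give pen: Eve -> Mallory). State: hat:Mallory, pen:Mallory
Event 5 (give pen: Mallory -> Judy). State: hat:Mallory, pen:Judy

Final state: hat:Mallory, pen:Judy
Eve holds: (nothing).

Answer: nothing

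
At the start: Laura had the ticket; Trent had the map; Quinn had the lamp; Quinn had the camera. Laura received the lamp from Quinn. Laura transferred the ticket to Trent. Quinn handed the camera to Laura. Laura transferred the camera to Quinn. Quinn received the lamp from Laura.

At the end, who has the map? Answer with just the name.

Answer: Trent

Derivation:
Tracking all object holders:
Start: ticket:Laura, map:Trent, lamp:Quinn, camera:Quinn
Event 1 (give lamp: Quinn -> Laura). State: ticket:Laura, map:Trent, lamp:Laura, camera:Quinn
Event 2 (give ticket: Laura -> Trent). State: ticket:Trent, map:Trent, lamp:Laura, camera:Quinn
Event 3 (give camera: Quinn -> Laura). State: ticket:Trent, map:Trent, lamp:Laura, camera:Laura
Event 4 (give camera: Laura -> Quinn). State: ticket:Trent, map:Trent, lamp:Laura, camera:Quinn
Event 5 (give lamp: Laura -> Quinn). State: ticket:Trent, map:Trent, lamp:Quinn, camera:Quinn

Final state: ticket:Trent, map:Trent, lamp:Quinn, camera:Quinn
The map is held by Trent.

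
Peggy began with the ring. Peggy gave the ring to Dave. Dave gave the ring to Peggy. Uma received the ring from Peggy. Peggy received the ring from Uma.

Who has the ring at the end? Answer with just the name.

Answer: Peggy

Derivation:
Tracking the ring through each event:
Start: Peggy has the ring.
After event 1: Dave has the ring.
After event 2: Peggy has the ring.
After event 3: Uma has the ring.
After event 4: Peggy has the ring.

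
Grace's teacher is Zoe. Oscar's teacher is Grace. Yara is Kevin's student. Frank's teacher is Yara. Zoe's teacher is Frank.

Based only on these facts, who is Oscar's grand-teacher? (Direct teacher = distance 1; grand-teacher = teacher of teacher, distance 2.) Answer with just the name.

Answer: Zoe

Derivation:
Reconstructing the teacher chain from the given facts:
  Kevin -> Yara -> Frank -> Zoe -> Grace -> Oscar
(each arrow means 'teacher of the next')
Positions in the chain (0 = top):
  position of Kevin: 0
  position of Yara: 1
  position of Frank: 2
  position of Zoe: 3
  position of Grace: 4
  position of Oscar: 5

Oscar is at position 5; the grand-teacher is 2 steps up the chain, i.e. position 3: Zoe.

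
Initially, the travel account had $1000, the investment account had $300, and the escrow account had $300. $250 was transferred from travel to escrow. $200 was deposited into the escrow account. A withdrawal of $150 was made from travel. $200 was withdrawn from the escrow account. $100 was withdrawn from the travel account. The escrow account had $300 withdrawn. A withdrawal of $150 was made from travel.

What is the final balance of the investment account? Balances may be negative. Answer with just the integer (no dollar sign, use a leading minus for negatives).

Answer: 300

Derivation:
Tracking account balances step by step:
Start: travel=1000, investment=300, escrow=300
Event 1 (transfer 250 travel -> escrow): travel: 1000 - 250 = 750, escrow: 300 + 250 = 550. Balances: travel=750, investment=300, escrow=550
Event 2 (deposit 200 to escrow): escrow: 550 + 200 = 750. Balances: travel=750, investment=300, escrow=750
Event 3 (withdraw 150 from travel): travel: 750 - 150 = 600. Balances: travel=600, investment=300, escrow=750
Event 4 (withdraw 200 from escrow): escrow: 750 - 200 = 550. Balances: travel=600, investment=300, escrow=550
Event 5 (withdraw 100 from travel): travel: 600 - 100 = 500. Balances: travel=500, investment=300, escrow=550
Event 6 (withdraw 300 from escrow): escrow: 550 - 300 = 250. Balances: travel=500, investment=300, escrow=250
Event 7 (withdraw 150 from travel): travel: 500 - 150 = 350. Balances: travel=350, investment=300, escrow=250

Final balance of investment: 300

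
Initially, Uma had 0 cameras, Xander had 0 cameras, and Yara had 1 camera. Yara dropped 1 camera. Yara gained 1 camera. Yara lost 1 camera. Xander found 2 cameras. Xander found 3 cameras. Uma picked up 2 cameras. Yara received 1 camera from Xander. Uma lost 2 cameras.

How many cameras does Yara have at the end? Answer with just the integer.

Answer: 1

Derivation:
Tracking counts step by step:
Start: Uma=0, Xander=0, Yara=1
Event 1 (Yara -1): Yara: 1 -> 0. State: Uma=0, Xander=0, Yara=0
Event 2 (Yara +1): Yara: 0 -> 1. State: Uma=0, Xander=0, Yara=1
Event 3 (Yara -1): Yara: 1 -> 0. State: Uma=0, Xander=0, Yara=0
Event 4 (Xander +2): Xander: 0 -> 2. State: Uma=0, Xander=2, Yara=0
Event 5 (Xander +3): Xander: 2 -> 5. State: Uma=0, Xander=5, Yara=0
Event 6 (Uma +2): Uma: 0 -> 2. State: Uma=2, Xander=5, Yara=0
Event 7 (Xander -> Yara, 1): Xander: 5 -> 4, Yara: 0 -> 1. State: Uma=2, Xander=4, Yara=1
Event 8 (Uma -2): Uma: 2 -> 0. State: Uma=0, Xander=4, Yara=1

Yara's final count: 1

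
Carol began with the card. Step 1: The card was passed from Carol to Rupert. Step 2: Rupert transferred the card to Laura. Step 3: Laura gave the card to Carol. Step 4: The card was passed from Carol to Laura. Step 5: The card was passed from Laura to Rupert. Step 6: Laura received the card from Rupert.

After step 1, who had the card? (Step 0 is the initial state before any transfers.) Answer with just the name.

Answer: Rupert

Derivation:
Tracking the card holder through step 1:
After step 0 (start): Carol
After step 1: Rupert

At step 1, the holder is Rupert.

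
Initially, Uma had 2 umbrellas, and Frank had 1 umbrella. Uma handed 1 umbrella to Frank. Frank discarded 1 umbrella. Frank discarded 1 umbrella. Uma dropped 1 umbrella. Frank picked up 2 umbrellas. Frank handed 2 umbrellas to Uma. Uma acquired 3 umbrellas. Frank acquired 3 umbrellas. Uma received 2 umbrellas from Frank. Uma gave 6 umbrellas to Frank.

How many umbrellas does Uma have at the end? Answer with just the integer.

Answer: 1

Derivation:
Tracking counts step by step:
Start: Uma=2, Frank=1
Event 1 (Uma -> Frank, 1): Uma: 2 -> 1, Frank: 1 -> 2. State: Uma=1, Frank=2
Event 2 (Frank -1): Frank: 2 -> 1. State: Uma=1, Frank=1
Event 3 (Frank -1): Frank: 1 -> 0. State: Uma=1, Frank=0
Event 4 (Uma -1): Uma: 1 -> 0. State: Uma=0, Frank=0
Event 5 (Frank +2): Frank: 0 -> 2. State: Uma=0, Frank=2
Event 6 (Frank -> Uma, 2): Frank: 2 -> 0, Uma: 0 -> 2. State: Uma=2, Frank=0
Event 7 (Uma +3): Uma: 2 -> 5. State: Uma=5, Frank=0
Event 8 (Frank +3): Frank: 0 -> 3. State: Uma=5, Frank=3
Event 9 (Frank -> Uma, 2): Frank: 3 -> 1, Uma: 5 -> 7. State: Uma=7, Frank=1
Event 10 (Uma -> Frank, 6): Uma: 7 -> 1, Frank: 1 -> 7. State: Uma=1, Frank=7

Uma's final count: 1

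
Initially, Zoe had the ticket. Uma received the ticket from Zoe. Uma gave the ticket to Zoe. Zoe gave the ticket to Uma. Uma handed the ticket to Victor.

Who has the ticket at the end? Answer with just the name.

Answer: Victor

Derivation:
Tracking the ticket through each event:
Start: Zoe has the ticket.
After event 1: Uma has the ticket.
After event 2: Zoe has the ticket.
After event 3: Uma has the ticket.
After event 4: Victor has the ticket.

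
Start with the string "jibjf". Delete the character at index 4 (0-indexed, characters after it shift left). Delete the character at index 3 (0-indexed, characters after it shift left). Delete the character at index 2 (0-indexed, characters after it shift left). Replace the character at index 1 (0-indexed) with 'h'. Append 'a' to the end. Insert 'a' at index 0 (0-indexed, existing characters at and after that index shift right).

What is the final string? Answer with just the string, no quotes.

Applying each edit step by step:
Start: "jibjf"
Op 1 (delete idx 4 = 'f'): "jibjf" -> "jibj"
Op 2 (delete idx 3 = 'j'): "jibj" -> "jib"
Op 3 (delete idx 2 = 'b'): "jib" -> "ji"
Op 4 (replace idx 1: 'i' -> 'h'): "ji" -> "jh"
Op 5 (append 'a'): "jh" -> "jha"
Op 6 (insert 'a' at idx 0): "jha" -> "ajha"

Answer: ajha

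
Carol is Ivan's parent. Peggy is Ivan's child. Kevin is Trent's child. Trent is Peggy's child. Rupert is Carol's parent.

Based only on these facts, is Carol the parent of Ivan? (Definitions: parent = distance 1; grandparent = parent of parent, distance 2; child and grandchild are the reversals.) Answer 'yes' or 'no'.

Answer: yes

Derivation:
Reconstructing the parent chain from the given facts:
  Rupert -> Carol -> Ivan -> Peggy -> Trent -> Kevin
(each arrow means 'parent of the next')
Positions in the chain (0 = top):
  position of Rupert: 0
  position of Carol: 1
  position of Ivan: 2
  position of Peggy: 3
  position of Trent: 4
  position of Kevin: 5

Carol is at position 1, Ivan is at position 2; signed distance (j - i) = 1.
'parent' requires j - i = 1. Actual distance is 1, so the relation HOLDS.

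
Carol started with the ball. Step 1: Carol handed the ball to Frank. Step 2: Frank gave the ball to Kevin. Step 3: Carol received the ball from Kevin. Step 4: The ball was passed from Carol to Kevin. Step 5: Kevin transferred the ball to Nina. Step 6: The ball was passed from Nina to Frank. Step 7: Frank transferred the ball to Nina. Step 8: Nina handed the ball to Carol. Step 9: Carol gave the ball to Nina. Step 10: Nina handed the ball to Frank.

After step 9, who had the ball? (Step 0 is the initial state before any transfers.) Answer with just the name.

Answer: Nina

Derivation:
Tracking the ball holder through step 9:
After step 0 (start): Carol
After step 1: Frank
After step 2: Kevin
After step 3: Carol
After step 4: Kevin
After step 5: Nina
After step 6: Frank
After step 7: Nina
After step 8: Carol
After step 9: Nina

At step 9, the holder is Nina.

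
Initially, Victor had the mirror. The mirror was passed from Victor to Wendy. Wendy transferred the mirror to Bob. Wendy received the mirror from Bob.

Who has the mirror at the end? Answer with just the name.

Tracking the mirror through each event:
Start: Victor has the mirror.
After event 1: Wendy has the mirror.
After event 2: Bob has the mirror.
After event 3: Wendy has the mirror.

Answer: Wendy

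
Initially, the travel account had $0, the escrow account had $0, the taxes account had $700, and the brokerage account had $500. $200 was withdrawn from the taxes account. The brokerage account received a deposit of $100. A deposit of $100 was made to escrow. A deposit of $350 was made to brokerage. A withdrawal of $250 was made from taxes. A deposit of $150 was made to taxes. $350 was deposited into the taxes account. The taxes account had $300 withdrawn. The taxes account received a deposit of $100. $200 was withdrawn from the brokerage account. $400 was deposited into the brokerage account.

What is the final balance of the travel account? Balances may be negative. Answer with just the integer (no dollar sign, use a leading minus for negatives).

Answer: 0

Derivation:
Tracking account balances step by step:
Start: travel=0, escrow=0, taxes=700, brokerage=500
Event 1 (withdraw 200 from taxes): taxes: 700 - 200 = 500. Balances: travel=0, escrow=0, taxes=500, brokerage=500
Event 2 (deposit 100 to brokerage): brokerage: 500 + 100 = 600. Balances: travel=0, escrow=0, taxes=500, brokerage=600
Event 3 (deposit 100 to escrow): escrow: 0 + 100 = 100. Balances: travel=0, escrow=100, taxes=500, brokerage=600
Event 4 (deposit 350 to brokerage): brokerage: 600 + 350 = 950. Balances: travel=0, escrow=100, taxes=500, brokerage=950
Event 5 (withdraw 250 from taxes): taxes: 500 - 250 = 250. Balances: travel=0, escrow=100, taxes=250, brokerage=950
Event 6 (deposit 150 to taxes): taxes: 250 + 150 = 400. Balances: travel=0, escrow=100, taxes=400, brokerage=950
Event 7 (deposit 350 to taxes): taxes: 400 + 350 = 750. Balances: travel=0, escrow=100, taxes=750, brokerage=950
Event 8 (withdraw 300 from taxes): taxes: 750 - 300 = 450. Balances: travel=0, escrow=100, taxes=450, brokerage=950
Event 9 (deposit 100 to taxes): taxes: 450 + 100 = 550. Balances: travel=0, escrow=100, taxes=550, brokerage=950
Event 10 (withdraw 200 from brokerage): brokerage: 950 - 200 = 750. Balances: travel=0, escrow=100, taxes=550, brokerage=750
Event 11 (deposit 400 to brokerage): brokerage: 750 + 400 = 1150. Balances: travel=0, escrow=100, taxes=550, brokerage=1150

Final balance of travel: 0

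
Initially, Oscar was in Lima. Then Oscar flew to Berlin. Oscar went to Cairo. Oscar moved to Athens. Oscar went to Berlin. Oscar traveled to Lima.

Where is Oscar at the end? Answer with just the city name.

Answer: Lima

Derivation:
Tracking Oscar's location:
Start: Oscar is in Lima.
After move 1: Lima -> Berlin. Oscar is in Berlin.
After move 2: Berlin -> Cairo. Oscar is in Cairo.
After move 3: Cairo -> Athens. Oscar is in Athens.
After move 4: Athens -> Berlin. Oscar is in Berlin.
After move 5: Berlin -> Lima. Oscar is in Lima.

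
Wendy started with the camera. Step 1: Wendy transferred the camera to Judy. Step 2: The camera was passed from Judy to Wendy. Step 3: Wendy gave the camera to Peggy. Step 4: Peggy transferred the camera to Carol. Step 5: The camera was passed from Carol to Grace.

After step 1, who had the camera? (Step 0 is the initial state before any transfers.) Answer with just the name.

Answer: Judy

Derivation:
Tracking the camera holder through step 1:
After step 0 (start): Wendy
After step 1: Judy

At step 1, the holder is Judy.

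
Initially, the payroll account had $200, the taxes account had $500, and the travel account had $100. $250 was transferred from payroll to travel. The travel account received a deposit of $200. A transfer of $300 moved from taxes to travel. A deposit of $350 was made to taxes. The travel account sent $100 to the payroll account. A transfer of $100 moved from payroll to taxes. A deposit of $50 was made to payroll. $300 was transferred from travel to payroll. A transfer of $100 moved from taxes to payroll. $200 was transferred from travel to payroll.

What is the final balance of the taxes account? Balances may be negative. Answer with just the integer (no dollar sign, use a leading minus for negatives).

Tracking account balances step by step:
Start: payroll=200, taxes=500, travel=100
Event 1 (transfer 250 payroll -> travel): payroll: 200 - 250 = -50, travel: 100 + 250 = 350. Balances: payroll=-50, taxes=500, travel=350
Event 2 (deposit 200 to travel): travel: 350 + 200 = 550. Balances: payroll=-50, taxes=500, travel=550
Event 3 (transfer 300 taxes -> travel): taxes: 500 - 300 = 200, travel: 550 + 300 = 850. Balances: payroll=-50, taxes=200, travel=850
Event 4 (deposit 350 to taxes): taxes: 200 + 350 = 550. Balances: payroll=-50, taxes=550, travel=850
Event 5 (transfer 100 travel -> payroll): travel: 850 - 100 = 750, payroll: -50 + 100 = 50. Balances: payroll=50, taxes=550, travel=750
Event 6 (transfer 100 payroll -> taxes): payroll: 50 - 100 = -50, taxes: 550 + 100 = 650. Balances: payroll=-50, taxes=650, travel=750
Event 7 (deposit 50 to payroll): payroll: -50 + 50 = 0. Balances: payroll=0, taxes=650, travel=750
Event 8 (transfer 300 travel -> payroll): travel: 750 - 300 = 450, payroll: 0 + 300 = 300. Balances: payroll=300, taxes=650, travel=450
Event 9 (transfer 100 taxes -> payroll): taxes: 650 - 100 = 550, payroll: 300 + 100 = 400. Balances: payroll=400, taxes=550, travel=450
Event 10 (transfer 200 travel -> payroll): travel: 450 - 200 = 250, payroll: 400 + 200 = 600. Balances: payroll=600, taxes=550, travel=250

Final balance of taxes: 550

Answer: 550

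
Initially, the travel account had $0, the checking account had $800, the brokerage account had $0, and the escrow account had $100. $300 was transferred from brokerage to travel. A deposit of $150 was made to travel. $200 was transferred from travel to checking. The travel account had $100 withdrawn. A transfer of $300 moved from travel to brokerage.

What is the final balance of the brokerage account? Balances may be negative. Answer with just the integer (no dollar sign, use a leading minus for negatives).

Tracking account balances step by step:
Start: travel=0, checking=800, brokerage=0, escrow=100
Event 1 (transfer 300 brokerage -> travel): brokerage: 0 - 300 = -300, travel: 0 + 300 = 300. Balances: travel=300, checking=800, brokerage=-300, escrow=100
Event 2 (deposit 150 to travel): travel: 300 + 150 = 450. Balances: travel=450, checking=800, brokerage=-300, escrow=100
Event 3 (transfer 200 travel -> checking): travel: 450 - 200 = 250, checking: 800 + 200 = 1000. Balances: travel=250, checking=1000, brokerage=-300, escrow=100
Event 4 (withdraw 100 from travel): travel: 250 - 100 = 150. Balances: travel=150, checking=1000, brokerage=-300, escrow=100
Event 5 (transfer 300 travel -> brokerage): travel: 150 - 300 = -150, brokerage: -300 + 300 = 0. Balances: travel=-150, checking=1000, brokerage=0, escrow=100

Final balance of brokerage: 0

Answer: 0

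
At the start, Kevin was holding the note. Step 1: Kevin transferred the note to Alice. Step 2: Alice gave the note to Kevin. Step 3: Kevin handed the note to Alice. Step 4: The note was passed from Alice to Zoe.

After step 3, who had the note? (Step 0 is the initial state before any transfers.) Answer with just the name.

Answer: Alice

Derivation:
Tracking the note holder through step 3:
After step 0 (start): Kevin
After step 1: Alice
After step 2: Kevin
After step 3: Alice

At step 3, the holder is Alice.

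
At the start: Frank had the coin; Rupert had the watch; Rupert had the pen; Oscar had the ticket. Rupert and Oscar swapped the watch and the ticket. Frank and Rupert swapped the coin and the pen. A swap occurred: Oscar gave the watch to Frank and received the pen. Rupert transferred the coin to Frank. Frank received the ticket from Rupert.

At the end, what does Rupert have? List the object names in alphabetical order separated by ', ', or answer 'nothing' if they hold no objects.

Answer: nothing

Derivation:
Tracking all object holders:
Start: coin:Frank, watch:Rupert, pen:Rupert, ticket:Oscar
Event 1 (swap watch<->ticket: now watch:Oscar, ticket:Rupert). State: coin:Frank, watch:Oscar, pen:Rupert, ticket:Rupert
Event 2 (swap coin<->pen: now coin:Rupert, pen:Frank). State: coin:Rupert, watch:Oscar, pen:Frank, ticket:Rupert
Event 3 (swap watch<->pen: now watch:Frank, pen:Oscar). State: coin:Rupert, watch:Frank, pen:Oscar, ticket:Rupert
Event 4 (give coin: Rupert -> Frank). State: coin:Frank, watch:Frank, pen:Oscar, ticket:Rupert
Event 5 (give ticket: Rupert -> Frank). State: coin:Frank, watch:Frank, pen:Oscar, ticket:Frank

Final state: coin:Frank, watch:Frank, pen:Oscar, ticket:Frank
Rupert holds: (nothing).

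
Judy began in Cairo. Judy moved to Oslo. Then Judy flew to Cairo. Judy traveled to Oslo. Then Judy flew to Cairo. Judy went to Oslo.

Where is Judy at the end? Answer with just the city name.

Tracking Judy's location:
Start: Judy is in Cairo.
After move 1: Cairo -> Oslo. Judy is in Oslo.
After move 2: Oslo -> Cairo. Judy is in Cairo.
After move 3: Cairo -> Oslo. Judy is in Oslo.
After move 4: Oslo -> Cairo. Judy is in Cairo.
After move 5: Cairo -> Oslo. Judy is in Oslo.

Answer: Oslo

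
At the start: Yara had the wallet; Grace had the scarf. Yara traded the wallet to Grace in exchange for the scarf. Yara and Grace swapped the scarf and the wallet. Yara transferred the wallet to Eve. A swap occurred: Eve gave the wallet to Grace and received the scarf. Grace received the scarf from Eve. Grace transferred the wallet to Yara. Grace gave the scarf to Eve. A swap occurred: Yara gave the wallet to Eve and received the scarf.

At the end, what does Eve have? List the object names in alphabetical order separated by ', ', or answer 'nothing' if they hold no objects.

Tracking all object holders:
Start: wallet:Yara, scarf:Grace
Event 1 (swap wallet<->scarf: now wallet:Grace, scarf:Yara). State: wallet:Grace, scarf:Yara
Event 2 (swap scarf<->wallet: now scarf:Grace, wallet:Yara). State: wallet:Yara, scarf:Grace
Event 3 (give wallet: Yara -> Eve). State: wallet:Eve, scarf:Grace
Event 4 (swap wallet<->scarf: now wallet:Grace, scarf:Eve). State: wallet:Grace, scarf:Eve
Event 5 (give scarf: Eve -> Grace). State: wallet:Grace, scarf:Grace
Event 6 (give wallet: Grace -> Yara). State: wallet:Yara, scarf:Grace
Event 7 (give scarf: Grace -> Eve). State: wallet:Yara, scarf:Eve
Event 8 (swap wallet<->scarf: now wallet:Eve, scarf:Yara). State: wallet:Eve, scarf:Yara

Final state: wallet:Eve, scarf:Yara
Eve holds: wallet.

Answer: wallet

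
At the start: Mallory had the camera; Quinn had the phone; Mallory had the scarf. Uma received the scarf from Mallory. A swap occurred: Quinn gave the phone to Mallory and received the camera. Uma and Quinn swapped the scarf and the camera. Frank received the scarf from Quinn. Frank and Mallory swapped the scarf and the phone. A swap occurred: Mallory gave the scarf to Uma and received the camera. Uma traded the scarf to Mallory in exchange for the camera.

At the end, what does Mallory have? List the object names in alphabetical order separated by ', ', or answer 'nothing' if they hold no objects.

Tracking all object holders:
Start: camera:Mallory, phone:Quinn, scarf:Mallory
Event 1 (give scarf: Mallory -> Uma). State: camera:Mallory, phone:Quinn, scarf:Uma
Event 2 (swap phone<->camera: now phone:Mallory, camera:Quinn). State: camera:Quinn, phone:Mallory, scarf:Uma
Event 3 (swap scarf<->camera: now scarf:Quinn, camera:Uma). State: camera:Uma, phone:Mallory, scarf:Quinn
Event 4 (give scarf: Quinn -> Frank). State: camera:Uma, phone:Mallory, scarf:Frank
Event 5 (swap scarf<->phone: now scarf:Mallory, phone:Frank). State: camera:Uma, phone:Frank, scarf:Mallory
Event 6 (swap scarf<->camera: now scarf:Uma, camera:Mallory). State: camera:Mallory, phone:Frank, scarf:Uma
Event 7 (swap scarf<->camera: now scarf:Mallory, camera:Uma). State: camera:Uma, phone:Frank, scarf:Mallory

Final state: camera:Uma, phone:Frank, scarf:Mallory
Mallory holds: scarf.

Answer: scarf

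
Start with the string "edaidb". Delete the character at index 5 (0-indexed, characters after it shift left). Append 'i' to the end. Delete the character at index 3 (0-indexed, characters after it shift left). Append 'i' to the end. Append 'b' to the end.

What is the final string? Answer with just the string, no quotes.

Applying each edit step by step:
Start: "edaidb"
Op 1 (delete idx 5 = 'b'): "edaidb" -> "edaid"
Op 2 (append 'i'): "edaid" -> "edaidi"
Op 3 (delete idx 3 = 'i'): "edaidi" -> "edadi"
Op 4 (append 'i'): "edadi" -> "edadii"
Op 5 (append 'b'): "edadii" -> "edadiib"

Answer: edadiib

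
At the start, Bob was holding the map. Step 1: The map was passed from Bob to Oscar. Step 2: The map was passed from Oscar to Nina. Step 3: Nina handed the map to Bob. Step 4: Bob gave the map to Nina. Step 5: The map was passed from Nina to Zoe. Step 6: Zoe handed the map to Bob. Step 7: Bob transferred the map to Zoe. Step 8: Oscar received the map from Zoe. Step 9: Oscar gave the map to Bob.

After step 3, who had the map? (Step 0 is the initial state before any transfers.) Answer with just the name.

Answer: Bob

Derivation:
Tracking the map holder through step 3:
After step 0 (start): Bob
After step 1: Oscar
After step 2: Nina
After step 3: Bob

At step 3, the holder is Bob.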